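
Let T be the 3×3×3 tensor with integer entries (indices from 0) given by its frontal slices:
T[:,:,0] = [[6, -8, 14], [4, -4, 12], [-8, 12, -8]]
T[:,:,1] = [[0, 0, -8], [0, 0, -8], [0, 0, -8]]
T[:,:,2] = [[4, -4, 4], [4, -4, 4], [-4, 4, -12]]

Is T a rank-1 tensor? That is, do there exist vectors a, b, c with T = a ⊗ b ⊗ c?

The mode-2 unfolding of T (rows indexed by j, columns by (i,k) = (0,0), (0,1), (0,2), (1,0), (1,1), (1,2), (2,0), (2,1), (2,2)) is [[6, 0, 4, 4, 0, 4, -8, 0, -4], [-8, 0, -4, -4, 0, -4, 12, 0, 4], [14, -8, 4, 12, -8, 4, -8, -8, -12]].
There the 3×3 minor on rows j ∈ {0, 1, 2}, columns (i,k) ∈ {(0,0), (0,1), (0,2)} is det [[6, 0, 4], [-8, 0, -4], [14, -8, 4]] = 64 ≠ 0, so this unfolding has rank ≥ 3; CP rank is at least every unfolding rank, so rank(T) ≥ 3.
In particular rank(T) ≥ 3 > 1, so T is not rank-1.

No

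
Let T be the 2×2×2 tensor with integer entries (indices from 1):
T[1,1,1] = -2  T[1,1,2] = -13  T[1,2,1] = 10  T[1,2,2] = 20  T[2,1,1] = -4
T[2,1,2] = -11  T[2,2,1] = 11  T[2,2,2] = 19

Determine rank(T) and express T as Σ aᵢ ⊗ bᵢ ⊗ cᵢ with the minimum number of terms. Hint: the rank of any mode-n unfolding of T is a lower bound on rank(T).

Lower bound: the mode-3 unfolding of T (rows indexed by k, columns by (i,j) = (1,1), (1,2), (2,1), (2,2)) is [[-2, 10, -4, 11], [-13, 20, -11, 19]].
There the 2×2 minor on rows k ∈ {1, 2}, columns (i,j) ∈ {(1,1), (1,2)} is det [[-2, 10], [-13, 20]] = 90 ≠ 0, so this unfolding has rank ≥ 2; CP rank is at least every unfolding rank, so rank(T) ≥ 2. (Unfolding ranks only ever bound the CP rank from below — rank(T) can be strictly larger than all of them — so the matching upper bound has to come from an explicit 2-term decomposition.)
Upper bound — finding two terms. Write S_k = T[:,:,k] for the frontal slices: S₁ = [[-2, 10], [-4, 11]], S₂ = [[-13, 20], [-11, 19]].
If T = a₁ ⊗ b₁ ⊗ c₁ + a₂ ⊗ b₂ ⊗ c₂ then each S_k = c₁[k]·a₁b₁ᵀ + c₂[k]·a₂b₂ᵀ. S₁ and S₂ are linearly independent, so a₁b₁ᵀ and a₂b₂ᵀ must span the same plane of matrices: they are the rank-1 matrices of the form x·S₁ + y·S₂.
det(x·S₁ + y·S₂) is 18·x² + 9·xy − 27·y² = 9·(2·x + 3·y)(x − y), vanishing at (x:y) = (3:-2) and (1:1).
M₁ = 3·S₁ − 2·S₂ = [[20, -10], [10, -5]] = 5·(2, 1)(2, -1)ᵀ and M₂ = S₁ + S₂ = [[-15, 30], [-15, 30]] = (-15)·(1, 1)(1, -2)ᵀ, so take a₁ = (2, 1), b₁ = (2, -1), a₂ = (1, 1), b₂ = (1, -2).
Each slice is an integer combination of E₁ = a₁b₁ᵀ and E₂ = a₂b₂ᵀ: S₁ = E₁ − 6·E₂, S₂ = −E₁ − 9·E₂; reading off coefficients, c₁ = (1, -1) and c₂ = (-6, -9).
Hence T = (2, 1) ⊗ (2, -1) ⊗ (1, -1) + (1, 1) ⊗ (1, -2) ⊗ (-6, -9), so rank(T) ≤ 2.
These bounds meet, so rank(T) = 2.

rank(T) = 2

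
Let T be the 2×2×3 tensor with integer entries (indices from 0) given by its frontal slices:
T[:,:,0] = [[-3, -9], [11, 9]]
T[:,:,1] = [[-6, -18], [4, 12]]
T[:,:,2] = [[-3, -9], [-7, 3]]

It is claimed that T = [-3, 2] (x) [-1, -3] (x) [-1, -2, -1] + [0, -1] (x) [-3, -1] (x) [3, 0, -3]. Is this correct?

Reconstruct entrywise from the claimed factors. For example, T[1,1,1] = 12 and Σₗ aₗ[1]bₗ[1]cₗ[1] = (2)·(-3)·(-2) + (-1)·(-1)·(0) = 12; checking all 12 entries, every one matches. The claim holds.

Yes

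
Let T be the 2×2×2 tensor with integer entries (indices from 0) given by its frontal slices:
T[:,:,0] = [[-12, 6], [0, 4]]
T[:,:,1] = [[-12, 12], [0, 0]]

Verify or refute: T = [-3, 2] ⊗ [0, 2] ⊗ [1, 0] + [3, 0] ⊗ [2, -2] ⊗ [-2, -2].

Reconstruct entrywise from the claimed factors. For example, T[1,1,1] = 0 and Σₗ aₗ[1]bₗ[1]cₗ[1] = (2)·(2)·(0) + (0)·(-2)·(-2) = 0; checking all 8 entries, every one matches. The claim holds.

Yes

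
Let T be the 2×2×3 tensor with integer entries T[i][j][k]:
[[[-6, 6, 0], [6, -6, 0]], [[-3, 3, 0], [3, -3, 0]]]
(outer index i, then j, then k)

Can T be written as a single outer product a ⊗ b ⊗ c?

If T = a ⊗ b ⊗ c then every fibre of T is a multiple of the corresponding factor, so read the factors off the fibres through the nonzero entry T[0,0,0] = -6.
The mode-1 fibre T[:,0,0] = [-6, -3] gives a = [2, 1] (primitive direction); the mode-2 fibre T[0,:,0] = [-6, 6] gives b = [1, -1]; then c[k] = T[0,0,k] / (a[0]·b[0]) = [-6, 6, 0] / 2 = [-3, 3, 0].
Expanding [2, 1] ⊗ [1, -1] ⊗ [-3, 3, 0] reproduces all 12 entries of T, so T = [2, 1] ⊗ [1, -1] ⊗ [-3, 3, 0] and rank(T) ≤ 1.
Equivalently every frontal slice T[:,:,k] is c[k] times the rank-1 matrix [2, 1] ⊗ [1, -1]. So T has rank 1 (it is nonzero).

Yes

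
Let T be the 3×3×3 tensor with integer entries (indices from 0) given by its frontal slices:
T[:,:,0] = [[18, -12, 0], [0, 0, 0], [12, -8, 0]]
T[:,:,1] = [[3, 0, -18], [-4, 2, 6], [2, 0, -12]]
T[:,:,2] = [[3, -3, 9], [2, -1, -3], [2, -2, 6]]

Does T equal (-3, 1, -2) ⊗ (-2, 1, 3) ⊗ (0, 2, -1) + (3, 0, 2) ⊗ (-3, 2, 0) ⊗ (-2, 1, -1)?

Reconstruct entrywise from the claimed factors. For example, T[1,1,0] = 0 and Σₗ aₗ[1]bₗ[1]cₗ[0] = (1)·(1)·(0) + (0)·(2)·(-2) = 0; checking all 27 entries, every one matches. The claim holds.

Yes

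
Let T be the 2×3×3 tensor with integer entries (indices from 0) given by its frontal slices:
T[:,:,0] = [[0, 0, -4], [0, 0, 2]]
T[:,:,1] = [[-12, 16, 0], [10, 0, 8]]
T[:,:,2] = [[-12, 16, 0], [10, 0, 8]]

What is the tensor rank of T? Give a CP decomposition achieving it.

Lower bound: the mode-2 unfolding of T (rows indexed by j, columns by (i,k) = (0,0), (0,1), (0,2), (1,0), (1,1), (1,2)) is [[0, -12, -12, 0, 10, 10], [0, 16, 16, 0, 0, 0], [-4, 0, 0, 2, 8, 8]].
There the 3×3 minor on rows j ∈ {0, 1, 2}, columns (i,k) ∈ {(0,0), (0,1), (1,1)} is det [[0, -12, 10], [0, 16, 0], [-4, 0, 8]] = 640 ≠ 0, so this unfolding has rank ≥ 3; CP rank is at least every unfolding rank, so rank(T) ≥ 3. (Flattening ranks never certify an upper bound on CP rank; for that we must actually write T with 3 rank-1 terms.)
Upper bound: T is a sum of 3 rank-1 terms, T = (2, -1) ∘ (2, -1, 0) ∘ (1, -2, -2) + (2, -1) ∘ (2, -1, 2) ∘ (-1, -2, -2) + (2, 1) ∘ (1, 2, 2) ∘ (0, 2, 2) (one valid choice — decompositions are not unique — normalised so each a, b is primitive with positive first nonzero entry; check it by expanding all entries), so rank(T) ≤ 3.
These bounds meet, so rank(T) = 3.
Check entry T[0,0,2] = -12: (2)·(2)·(-2) + (2)·(2)·(-2) + (2)·(1)·(2) = -12.

rank(T) = 3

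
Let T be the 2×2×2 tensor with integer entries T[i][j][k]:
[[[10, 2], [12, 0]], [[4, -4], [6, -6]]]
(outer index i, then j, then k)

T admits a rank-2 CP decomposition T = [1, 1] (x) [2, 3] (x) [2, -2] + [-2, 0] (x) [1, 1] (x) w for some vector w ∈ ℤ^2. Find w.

Subtract the known terms from T to get the rank-1 residual R = [-2, 0] (x) [1, 1] (x) w, so R[i,j,k] = a[i]·b[j]·w[k]. Pick indices with nonzero a[0]·b[0] = (-2)·(1) = -2. Only the fibre through (0,0,·) is needed: R[0,0,:] = T[0,0,:] − Σₗ aₗ[0]bₗ[0]cₗ = [10, 2] − (1)·(2)·[2, -2] = [6, 6]. Then w[k] = R[0,0,k] / -2 for each k, giving w = [6, 6] / -2 = [-3, -3].

w = [-3, -3]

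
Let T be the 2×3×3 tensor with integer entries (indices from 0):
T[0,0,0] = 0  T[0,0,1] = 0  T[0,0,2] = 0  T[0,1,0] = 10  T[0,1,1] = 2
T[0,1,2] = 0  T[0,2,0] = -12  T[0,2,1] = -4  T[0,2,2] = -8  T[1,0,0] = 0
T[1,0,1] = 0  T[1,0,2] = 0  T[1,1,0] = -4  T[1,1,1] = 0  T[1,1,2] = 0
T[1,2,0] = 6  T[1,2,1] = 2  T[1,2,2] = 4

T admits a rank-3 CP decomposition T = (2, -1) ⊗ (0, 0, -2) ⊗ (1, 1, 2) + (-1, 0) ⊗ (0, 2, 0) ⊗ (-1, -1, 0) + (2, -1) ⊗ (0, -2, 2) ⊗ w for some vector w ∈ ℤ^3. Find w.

Subtract the known terms from T to get the rank-1 residual R = (2, -1) ⊗ (0, -2, 2) ⊗ w, so R[i,j,k] = a[i]·b[j]·w[k]. Pick indices with nonzero a[0]·b[1] = (2)·(-2) = -4. Only the fibre through (0,1,·) is needed: R[0,1,:] = T[0,1,:] − Σₗ aₗ[0]bₗ[1]cₗ = [10, 2, 0] − (2)·(0)·(1, 1, 2) − (-1)·(2)·(-1, -1, 0) = [8, 0, 0]. Then w[k] = R[0,1,k] / -4 for each k, giving w = [8, 0, 0] / -4 = (-2, 0, 0).

w = (-2, 0, 0)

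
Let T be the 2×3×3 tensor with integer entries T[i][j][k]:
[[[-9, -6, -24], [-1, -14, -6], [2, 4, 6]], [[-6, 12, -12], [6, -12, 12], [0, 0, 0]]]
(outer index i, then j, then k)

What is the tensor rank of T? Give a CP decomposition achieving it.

rank(T) = 2

Lower bound: the mode-1 unfolding of T (rows indexed by i, columns by (j,k) = (0,0), (0,1), (0,2), (1,0), (1,1), (1,2), (2,0), (2,1), (2,2)) is [[-9, -6, -24, -1, -14, -6, 2, 4, 6], [-6, 12, -12, 6, -12, 12, 0, 0, 0]].
There the 2×2 minor on rows i ∈ {0, 1}, columns (j,k) ∈ {(0,0), (0,1)} is det [[-9, -6], [-6, 12]] = -144 ≠ 0, so this unfolding has rank ≥ 2; CP rank is at least every unfolding rank, so rank(T) ≥ 2. (Flattening ranks never certify an upper bound on CP rank; for that we must actually write T with 2 rank-1 terms.)
Upper bound — finding two terms. Write S_k = T[:,:,k] for the frontal slices: S₀ = [[-9, -1, 2], [-6, 6, 0]], S₁ = [[-6, -14, 4], [12, -12, 0]], S₂ = [[-24, -6, 6], [-12, 12, 0]].
If T = a₁ (x) b₁ (x) c₁ + a₂ (x) b₂ (x) c₂ then each S_k = c₁[k]·a₁b₁ᵀ + c₂[k]·a₂b₂ᵀ. S₀ and S₁ are linearly independent, so a₁b₁ᵀ and a₂b₂ᵀ must span the same plane of matrices: they are the rank-1 matrices of the form x·S₀ + y·S₁.
The 2×2 minor of x·S₀ + y·S₁ on rows {0,1}, columns {0,1} is −60·x² + 240·y² = (-60)·(x − 2·y)(x + 2·y), vanishing at (x:y) = (2:1) and (2:-1).
M₁ = 2·S₀ + S₁ = [[-24, -16, 8], [0, 0, 0]] = (-8)·[1, 0][3, 2, -1]ᵀ and M₂ = 2·S₀ − S₁ = [[-12, 12, 0], [-24, 24, 0]] = (-12)·[1, 2][1, -1, 0]ᵀ, so take a₁ = [1, 0], b₁ = [3, 2, -1], a₂ = [1, 2], b₂ = [1, -1, 0].
Each slice is an integer combination of E₁ = a₁b₁ᵀ and E₂ = a₂b₂ᵀ: S₀ = −2·E₁ − 3·E₂, S₁ = −4·E₁ + 6·E₂, S₂ = −6·E₁ − 6·E₂; reading off coefficients, c₁ = [-2, -4, -6] and c₂ = [-3, 6, -6].
Hence T = [1, 0] (x) [3, 2, -1] (x) [-2, -4, -6] + [1, 2] (x) [1, -1, 0] (x) [-3, 6, -6], so rank(T) ≤ 2.
These bounds meet, so rank(T) = 2.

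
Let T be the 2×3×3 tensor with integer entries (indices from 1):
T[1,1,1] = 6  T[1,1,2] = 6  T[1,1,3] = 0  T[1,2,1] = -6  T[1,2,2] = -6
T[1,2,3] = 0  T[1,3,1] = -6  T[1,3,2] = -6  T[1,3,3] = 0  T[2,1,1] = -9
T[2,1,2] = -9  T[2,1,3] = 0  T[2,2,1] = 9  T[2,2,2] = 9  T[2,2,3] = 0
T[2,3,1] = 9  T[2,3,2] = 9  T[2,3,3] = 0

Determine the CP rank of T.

Lower bound: T ≠ 0 (e.g. T[1,1,1] = 6), so rank(T) ≥ 1.
Upper bound: the mode-1 fibre T[:,1,1] = [6, -9] gives a = [2, -3] (primitive direction); the mode-2 fibre T[1,:,1] = [6, -6, -6] gives b = [1, -1, -1]; then c[k] = T[1,1,k] / (a[1]·b[1]) = [6, 6, 0] / 2 = [3, 3, 0].
Expanding [2, -3] ⊗ [1, -1, -1] ⊗ [3, 3, 0] reproduces all 18 entries of T, so T = [2, -3] ⊗ [1, -1, -1] ⊗ [3, 3, 0] and rank(T) ≤ 1.
These bounds meet, so rank(T) = 1.

1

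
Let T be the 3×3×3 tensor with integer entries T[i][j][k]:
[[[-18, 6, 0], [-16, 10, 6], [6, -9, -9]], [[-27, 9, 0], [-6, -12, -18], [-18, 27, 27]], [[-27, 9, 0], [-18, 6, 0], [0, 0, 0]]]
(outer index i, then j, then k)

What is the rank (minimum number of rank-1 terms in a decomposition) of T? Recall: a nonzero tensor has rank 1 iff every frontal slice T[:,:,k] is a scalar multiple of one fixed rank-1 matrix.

2

Lower bound: the mode-3 unfolding of T (rows indexed by k, columns by (i,j) = (0,0), (0,1), (0,2), (1,0), (1,1), (1,2), (2,0), (2,1), (2,2)) is [[-18, -16, 6, -27, -6, -18, -27, -18, 0], [6, 10, -9, 9, -12, 27, 9, 6, 0], [0, 6, -9, 0, -18, 27, 0, 0, 0]].
There the 2×2 minor on rows k ∈ {0, 1}, columns (i,j) ∈ {(0,0), (0,1)} is det [[-18, -16], [6, 10]] = -84 ≠ 0, so this unfolding has rank ≥ 2; CP rank is at least every unfolding rank, so rank(T) ≥ 2. (Flattening ranks never certify an upper bound on CP rank; for that we must actually write T with 2 rank-1 terms.)
Upper bound — finding two terms. Write S_k = T[:,:,k] for the frontal slices: S₀ = [[-18, -16, 6], [-27, -6, -18], [-27, -18, 0]], S₁ = [[6, 10, -9], [9, -12, 27], [9, 6, 0]], S₂ = [[0, 6, -9], [0, -18, 27], [0, 0, 0]].
If T = a₁ (x) b₁ (x) c₁ + a₂ (x) b₂ (x) c₂ then each S_k = c₁[k]·a₁b₁ᵀ + c₂[k]·a₂b₂ᵀ. S₀ and S₁ are linearly independent, so a₁b₁ᵀ and a₂b₂ᵀ must span the same plane of matrices: they are the rank-1 matrices of the form x·S₀ + y·S₁.
The 2×2 minor of x·S₀ + y·S₁ on rows {0,1}, columns {0,1} is −324·x² + 594·xy − 162·y² = (-54)·(2·x − 3·y)(3·x − y), vanishing at (x:y) = (3:2) and (1:3).
M₁ = 3·S₀ + 2·S₁ = [[-42, -28, 0], [-63, -42, 0], [-63, -42, 0]] = (-7)·(2, 3, 3)(3, 2, 0)ᵀ and M₂ = S₀ + 3·S₁ = [[0, 14, -21], [0, -42, 63], [0, 0, 0]] = 7·(1, -3, 0)(0, 2, -3)ᵀ, so take a₁ = (2, 3, 3), b₁ = (3, 2, 0), a₂ = (1, -3, 0), b₂ = (0, 2, -3).
Each slice is an integer combination of E₁ = a₁b₁ᵀ and E₂ = a₂b₂ᵀ: S₀ = −3·E₁ − 2·E₂, S₁ = E₁ + 3·E₂, S₂ = 3·E₂; reading off coefficients, c₁ = (-3, 1, 0) and c₂ = (-2, 3, 3).
Hence T = (2, 3, 3) (x) (3, 2, 0) (x) (-3, 1, 0) + (1, -3, 0) (x) (0, 2, -3) (x) (-2, 3, 3), so rank(T) ≤ 2.
These bounds meet, so rank(T) = 2.
Check entry T[1,0,1] = 9: (3)·(3)·(1) + (-3)·(0)·(3) = 9.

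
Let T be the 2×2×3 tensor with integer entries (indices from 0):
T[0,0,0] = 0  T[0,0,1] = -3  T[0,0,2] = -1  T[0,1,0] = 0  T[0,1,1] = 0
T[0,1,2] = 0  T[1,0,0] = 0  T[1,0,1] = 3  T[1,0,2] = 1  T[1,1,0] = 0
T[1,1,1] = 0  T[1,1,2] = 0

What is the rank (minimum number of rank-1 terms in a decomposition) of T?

Lower bound: T ≠ 0 (e.g. T[0,0,1] = -3), so rank(T) ≥ 1.
Upper bound: if T = a ⊗ b ⊗ c then every fibre of T is a multiple of the corresponding factor, so read the factors off the fibres through the nonzero entry T[0,0,1] = -3.
The mode-1 fibre T[:,0,1] = [-3, 3] gives a = (1, -1) (primitive direction); the mode-2 fibre T[0,:,1] = [-3, 0] gives b = (1, 0); then c[k] = T[0,0,k] / (a[0]·b[0]) = [0, -3, -1] / 1 = (0, -3, -1).
Expanding (1, -1) ⊗ (1, 0) ⊗ (0, -3, -1) reproduces all 12 entries of T, so T = (1, -1) ⊗ (1, 0) ⊗ (0, -3, -1) and rank(T) ≤ 1.
These bounds meet, so rank(T) = 1.

1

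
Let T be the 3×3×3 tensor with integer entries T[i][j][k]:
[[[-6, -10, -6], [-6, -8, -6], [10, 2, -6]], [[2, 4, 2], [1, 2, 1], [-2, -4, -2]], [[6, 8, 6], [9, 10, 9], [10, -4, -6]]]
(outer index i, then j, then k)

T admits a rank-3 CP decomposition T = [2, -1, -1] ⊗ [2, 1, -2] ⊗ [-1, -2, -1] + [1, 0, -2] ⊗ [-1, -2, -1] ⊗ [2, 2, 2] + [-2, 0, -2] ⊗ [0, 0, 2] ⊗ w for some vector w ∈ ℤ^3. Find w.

Subtract the known terms from T to get the rank-1 residual R = [-2, 0, -2] ⊗ [0, 0, 2] ⊗ w, so R[i,j,k] = a[i]·b[j]·w[k]. Pick indices with nonzero a[0]·b[2] = (-2)·(2) = -4. Only the fibre through (0,2,·) is needed: R[0,2,:] = T[0,2,:] − Σₗ aₗ[0]bₗ[2]cₗ = [10, 2, -6] − (2)·(-2)·[-1, -2, -1] − (1)·(-1)·[2, 2, 2] = [8, -4, -8]. Then w[k] = R[0,2,k] / -4 for each k, giving w = [8, -4, -8] / -4 = [-2, 1, 2].

w = [-2, 1, 2]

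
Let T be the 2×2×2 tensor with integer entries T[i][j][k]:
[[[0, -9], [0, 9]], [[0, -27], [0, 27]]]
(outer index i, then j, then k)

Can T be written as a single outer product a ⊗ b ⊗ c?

The mode-1 fibre T[:,0,1] = [-9, -27] gives a = (1, 3) (primitive direction); the mode-2 fibre T[0,:,1] = [-9, 9] gives b = (1, -1); then c[k] = T[0,0,k] / (a[0]·b[0]) = [0, -9] / 1 = (0, -9).
Expanding (1, 3) ⊗ (1, -1) ⊗ (0, -9) reproduces all 8 entries of T, so T = (1, 3) ⊗ (1, -1) ⊗ (0, -9) and rank(T) ≤ 1.
Equivalently every frontal slice T[:,:,k] is c[k] times the rank-1 matrix (1, 3) ⊗ (1, -1). So T has rank 1 (it is nonzero).

Yes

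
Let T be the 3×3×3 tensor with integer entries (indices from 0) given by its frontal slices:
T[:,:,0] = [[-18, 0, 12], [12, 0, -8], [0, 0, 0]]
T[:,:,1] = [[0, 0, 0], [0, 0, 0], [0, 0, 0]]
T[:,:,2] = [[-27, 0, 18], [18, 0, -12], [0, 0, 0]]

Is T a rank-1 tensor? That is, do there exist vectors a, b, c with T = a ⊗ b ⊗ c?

Yes

The mode-1 fibre T[:,0,0] = [-18, 12, 0] gives a = [3, -2, 0] (primitive direction); the mode-2 fibre T[0,:,0] = [-18, 0, 12] gives b = [3, 0, -2]; then c[k] = T[0,0,k] / (a[0]·b[0]) = [-18, 0, -27] / 9 = [-2, 0, -3].
Expanding [3, -2, 0] ⊗ [3, 0, -2] ⊗ [-2, 0, -3] reproduces all 27 entries of T, so T = [3, -2, 0] ⊗ [3, 0, -2] ⊗ [-2, 0, -3] and rank(T) ≤ 1.
Equivalently every frontal slice T[:,:,k] is c[k] times the rank-1 matrix [3, -2, 0] ⊗ [3, 0, -2]. So T has rank 1 (it is nonzero).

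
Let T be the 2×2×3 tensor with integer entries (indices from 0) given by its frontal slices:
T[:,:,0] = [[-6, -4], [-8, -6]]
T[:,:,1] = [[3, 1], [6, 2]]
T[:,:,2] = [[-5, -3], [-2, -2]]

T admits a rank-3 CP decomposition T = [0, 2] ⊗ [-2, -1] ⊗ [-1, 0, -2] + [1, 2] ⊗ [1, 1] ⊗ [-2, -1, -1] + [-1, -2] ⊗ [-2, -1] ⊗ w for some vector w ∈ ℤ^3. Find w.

w = [-2, 2, -2]

Subtract the known terms from T to get the rank-1 residual R = [-1, -2] ⊗ [-2, -1] ⊗ w, so R[i,j,k] = a[i]·b[j]·w[k]. Pick indices with nonzero a[0]·b[0] = (-1)·(-2) = 2. Only the fibre through (0,0,·) is needed: R[0,0,:] = T[0,0,:] − Σₗ aₗ[0]bₗ[0]cₗ = [-6, 3, -5] − (0)·(-2)·[-1, 0, -2] − (1)·(1)·[-2, -1, -1] = [-4, 4, -4]. Then w[k] = R[0,0,k] / 2 for each k, giving w = [-4, 4, -4] / 2 = [-2, 2, -2].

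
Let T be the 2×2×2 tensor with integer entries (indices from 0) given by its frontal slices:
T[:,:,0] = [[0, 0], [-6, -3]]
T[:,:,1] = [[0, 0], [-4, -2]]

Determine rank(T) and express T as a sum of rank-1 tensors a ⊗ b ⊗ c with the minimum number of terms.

rank(T) = 1

Lower bound: T ≠ 0 (e.g. T[1,0,0] = -6), so rank(T) ≥ 1.
Upper bound: the mode-1 fibre T[:,0,0] = [0, -6] gives a = [0, 1] (primitive direction); the mode-2 fibre T[1,:,0] = [-6, -3] gives b = [2, 1]; then c[k] = T[1,0,k] / (a[1]·b[0]) = [-6, -4] / 2 = [-3, -2].
Expanding [0, 1] ⊗ [2, 1] ⊗ [-3, -2] reproduces all 8 entries of T, so T = [0, 1] ⊗ [2, 1] ⊗ [-3, -2] and rank(T) ≤ 1.
These bounds meet, so rank(T) = 1.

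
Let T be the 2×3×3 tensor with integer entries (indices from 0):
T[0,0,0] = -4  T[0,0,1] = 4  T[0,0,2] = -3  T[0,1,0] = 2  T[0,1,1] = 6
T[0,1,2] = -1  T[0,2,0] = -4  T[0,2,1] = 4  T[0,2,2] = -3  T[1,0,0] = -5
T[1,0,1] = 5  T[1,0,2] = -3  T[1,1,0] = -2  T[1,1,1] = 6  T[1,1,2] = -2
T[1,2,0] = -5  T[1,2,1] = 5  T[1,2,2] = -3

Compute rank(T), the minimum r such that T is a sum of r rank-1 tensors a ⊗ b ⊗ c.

Lower bound: in the mode-3 unfolding of T (rows indexed by k, columns by (i,j)) the 3×3 minor on rows k ∈ {0, 1, 2}, columns (i,j) ∈ {(0,0), (0,1), (1,0)} is det [[-4, 2, -5], [4, 6, 5], [-3, -1, -3]] = -24 ≠ 0, so that unfolding has rank ≥ 3 and hence rank(T) ≥ 3 (CP rank is at least every unfolding rank, though it can be larger).
Upper bound: T is a sum of 3 rank-1 terms, T = [1, 2] ⊗ [1, 1, 1] ⊗ [-2, 2, -1] + [2, 1] ⊗ [0, 1, 0] ⊗ [2, 2, 0] + [2, 1] ⊗ [1, 0, 1] ⊗ [-1, 1, -1] (one valid choice — decompositions are not unique — normalised so each a, b is primitive with positive first nonzero entry; check it by expanding all entries), so rank(T) ≤ 3.
These bounds meet, so rank(T) = 3.

3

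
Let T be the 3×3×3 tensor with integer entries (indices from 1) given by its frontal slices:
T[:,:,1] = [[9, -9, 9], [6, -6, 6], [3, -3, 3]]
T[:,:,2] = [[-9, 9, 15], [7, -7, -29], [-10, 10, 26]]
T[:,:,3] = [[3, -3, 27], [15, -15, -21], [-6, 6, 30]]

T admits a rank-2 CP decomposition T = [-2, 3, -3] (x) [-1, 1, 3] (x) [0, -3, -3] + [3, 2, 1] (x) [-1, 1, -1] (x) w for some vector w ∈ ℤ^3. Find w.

Subtract the known terms from T to get the rank-1 residual R = [3, 2, 1] (x) [-1, 1, -1] (x) w, so R[i,j,k] = a[i]·b[j]·w[k]. Pick indices with nonzero a[1]·b[1] = (3)·(-1) = -3. Only the fibre through (1,1,·) is needed: R[1,1,:] = T[1,1,:] − Σₗ aₗ[1]bₗ[1]cₗ = [9, -9, 3] − (-2)·(-1)·[0, -3, -3] = [9, -3, 9]. Then w[k] = R[1,1,k] / -3 for each k, giving w = [9, -3, 9] / -3 = [-3, 1, -3].

w = [-3, 1, -3]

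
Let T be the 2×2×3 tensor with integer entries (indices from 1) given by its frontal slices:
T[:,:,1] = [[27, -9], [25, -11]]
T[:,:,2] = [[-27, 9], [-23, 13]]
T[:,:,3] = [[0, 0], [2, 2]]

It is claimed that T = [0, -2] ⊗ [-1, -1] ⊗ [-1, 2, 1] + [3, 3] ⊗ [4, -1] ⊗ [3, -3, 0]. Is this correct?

No

Reconstruct entry (1,1,1) from the claimed factors: Σₗ aₗ[1]bₗ[1]cₗ[1] = (0)·(-1)·(-1) + (3)·(4)·(3) = 36, but T[1,1,1] = 27. The claim is false.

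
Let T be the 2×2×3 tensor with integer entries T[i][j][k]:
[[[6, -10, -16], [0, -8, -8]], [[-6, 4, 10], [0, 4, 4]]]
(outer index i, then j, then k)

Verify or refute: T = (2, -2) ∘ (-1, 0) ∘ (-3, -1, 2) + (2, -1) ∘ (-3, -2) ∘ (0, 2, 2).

Reconstruct entrywise from the claimed factors. For example, T[0,1,0] = 0 and Σₗ aₗ[0]bₗ[1]cₗ[0] = (2)·(0)·(-3) + (2)·(-2)·(0) = 0; checking all 12 entries, every one matches. The claim holds.

Yes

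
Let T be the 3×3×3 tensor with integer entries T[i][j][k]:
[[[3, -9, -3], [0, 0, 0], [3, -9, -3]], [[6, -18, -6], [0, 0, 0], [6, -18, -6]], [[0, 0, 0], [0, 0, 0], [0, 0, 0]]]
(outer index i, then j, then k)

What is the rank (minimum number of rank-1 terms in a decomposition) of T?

Lower bound: T ≠ 0 (e.g. T[0,0,0] = 3), so rank(T) ≥ 1.
Upper bound: if T = a ⊗ b ⊗ c then every fibre of T is a multiple of the corresponding factor, so read the factors off the fibres through the nonzero entry T[0,0,0] = 3.
The mode-1 fibre T[:,0,0] = [3, 6, 0] gives a = [1, 2, 0] (primitive direction); the mode-2 fibre T[0,:,0] = [3, 0, 3] gives b = [1, 0, 1]; then c[k] = T[0,0,k] / (a[0]·b[0]) = [3, -9, -3] / 1 = [3, -9, -3].
Expanding [1, 2, 0] ⊗ [1, 0, 1] ⊗ [3, -9, -3] reproduces all 27 entries of T, so T = [1, 2, 0] ⊗ [1, 0, 1] ⊗ [3, -9, -3] and rank(T) ≤ 1.
These bounds meet, so rank(T) = 1.

1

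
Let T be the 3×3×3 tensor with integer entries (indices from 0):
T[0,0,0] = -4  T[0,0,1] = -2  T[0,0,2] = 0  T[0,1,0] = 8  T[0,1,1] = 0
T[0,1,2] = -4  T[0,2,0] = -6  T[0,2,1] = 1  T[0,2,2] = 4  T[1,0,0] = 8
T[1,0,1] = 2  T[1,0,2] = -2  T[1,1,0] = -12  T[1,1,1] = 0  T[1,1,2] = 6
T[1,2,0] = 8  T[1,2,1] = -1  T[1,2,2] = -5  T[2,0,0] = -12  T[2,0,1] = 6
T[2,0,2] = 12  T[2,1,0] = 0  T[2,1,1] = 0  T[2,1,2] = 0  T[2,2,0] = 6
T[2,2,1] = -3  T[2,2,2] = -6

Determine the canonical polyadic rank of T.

Lower bound: the mode-1 unfolding of T (rows indexed by i, columns by (j,k) = (0,0), (0,1), (0,2), (1,0), (1,1), (1,2), (2,0), (2,1), (2,2)) is [[-4, -2, 0, 8, 0, -4, -6, 1, 4], [8, 2, -2, -12, 0, 6, 8, -1, -5], [-12, 6, 12, 0, 0, 0, 6, -3, -6]].
There the 2×2 minor on rows i ∈ {0, 1}, columns (j,k) ∈ {(0,0), (0,1)} is det [[-4, -2], [8, 2]] = 8 ≠ 0, so this unfolding has rank ≥ 2; CP rank is at least every unfolding rank, so rank(T) ≥ 2. (This is only a lower bound: in general the CP rank may exceed every unfolding rank, so we still need to exhibit 2 rank-1 terms summing to T.)
Upper bound — finding two terms. Write S_k = T[:,:,k] for the frontal slices: S₀ = [[-4, 8, -6], [8, -12, 8], [-12, 0, 6]], S₁ = [[-2, 0, 1], [2, 0, -1], [6, 0, -3]], S₂ = [[0, -4, 4], [-2, 6, -5], [12, 0, -6]].
If T = a₁ ⊗ b₁ ⊗ c₁ + a₂ ⊗ b₂ ⊗ c₂ then each S_k = c₁[k]·a₁b₁ᵀ + c₂[k]·a₂b₂ᵀ. S₀ and S₁ are linearly independent, so a₁b₁ᵀ and a₂b₂ᵀ must span the same plane of matrices: they are the rank-1 matrices of the form x·S₀ + y·S₁.
The 2×2 minor of x·S₀ + y·S₁ on rows {0,1}, columns {0,1} is −16·x² + 8·xy = (-8)·(2·x − y)(x), vanishing at (x:y) = (1:2) and (0:1).
M₁ = S₀ + 2·S₁ = [[-8, 8, -4], [12, -12, 6], [0, 0, 0]] = (-2)·[2, -3, 0][2, -2, 1]ᵀ and M₂ = S₁ = [[-2, 0, 1], [2, 0, -1], [6, 0, -3]] = −[1, -1, -3][2, 0, -1]ᵀ, so take a₁ = [2, -3, 0], b₁ = [2, -2, 1], a₂ = [1, -1, -3], b₂ = [2, 0, -1].
Each slice is an integer combination of E₁ = a₁b₁ᵀ and E₂ = a₂b₂ᵀ: S₀ = −2·E₁ + 2·E₂, S₁ = −E₂, S₂ = E₁ − 2·E₂; reading off coefficients, c₁ = [-2, 0, 1] and c₂ = [2, -1, -2].
Hence T = [2, -3, 0] ⊗ [2, -2, 1] ⊗ [-2, 0, 1] + [1, -1, -3] ⊗ [2, 0, -1] ⊗ [2, -1, -2], so rank(T) ≤ 2.
These bounds meet, so rank(T) = 2.

2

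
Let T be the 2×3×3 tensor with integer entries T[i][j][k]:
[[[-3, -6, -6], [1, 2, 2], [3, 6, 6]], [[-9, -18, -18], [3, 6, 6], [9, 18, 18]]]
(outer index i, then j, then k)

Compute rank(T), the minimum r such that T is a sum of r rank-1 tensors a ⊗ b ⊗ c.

1

Lower bound: T ≠ 0 (e.g. T[0,0,0] = -3), so rank(T) ≥ 1.
Upper bound: the mode-1 fibre T[:,0,0] = [-3, -9] gives a = [1, 3] (primitive direction); the mode-2 fibre T[0,:,0] = [-3, 1, 3] gives b = [3, -1, -3]; then c[k] = T[0,0,k] / (a[0]·b[0]) = [-3, -6, -6] / 3 = [-1, -2, -2].
Expanding [1, 3] ⊗ [3, -1, -3] ⊗ [-1, -2, -2] reproduces all 18 entries of T, so T = [1, 3] ⊗ [3, -1, -3] ⊗ [-1, -2, -2] and rank(T) ≤ 1.
These bounds meet, so rank(T) = 1.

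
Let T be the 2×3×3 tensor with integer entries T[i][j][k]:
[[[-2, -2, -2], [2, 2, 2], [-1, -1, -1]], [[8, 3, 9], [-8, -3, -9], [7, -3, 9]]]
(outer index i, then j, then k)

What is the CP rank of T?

2

Lower bound: the mode-1 unfolding of T (rows indexed by i, columns by (j,k) = (0,0), (0,1), (0,2), (1,0), (1,1), (1,2), (2,0), (2,1), (2,2)) is [[-2, -2, -2, 2, 2, 2, -1, -1, -1], [8, 3, 9, -8, -3, -9, 7, -3, 9]].
There the 2×2 minor on rows i ∈ {0, 1}, columns (j,k) ∈ {(0,0), (0,1)} is det [[-2, -2], [8, 3]] = 10 ≠ 0, so this unfolding has rank ≥ 2; CP rank is at least every unfolding rank, so rank(T) ≥ 2. (Flattening ranks never certify an upper bound on CP rank; for that we must actually write T with 2 rank-1 terms.)
Upper bound — finding two terms. Write S_k = T[:,:,k] for the frontal slices: S₀ = [[-2, 2, -1], [8, -8, 7]], S₁ = [[-2, 2, -1], [3, -3, -3]], S₂ = [[-2, 2, -1], [9, -9, 9]].
If T = a₁ ⊗ b₁ ⊗ c₁ + a₂ ⊗ b₂ ⊗ c₂ then each S_k = c₁[k]·a₁b₁ᵀ + c₂[k]·a₂b₂ᵀ. S₀ and S₁ are linearly independent, so a₁b₁ᵀ and a₂b₂ᵀ must span the same plane of matrices: they are the rank-1 matrices of the form x·S₀ + y·S₁.
The 2×2 minor of x·S₀ + y·S₁ on rows {0,1}, columns {0,2} is −6·x² + 3·xy + 9·y² = (-3)·(2·x − 3·y)(x + y), vanishing at (x:y) = (3:2) and (1:-1).
M₁ = 3·S₀ + 2·S₁ = [[-10, 10, -5], [30, -30, 15]] = (-5)·[1, -3][2, -2, 1]ᵀ and M₂ = S₀ − S₁ = [[0, 0, 0], [5, -5, 10]] = 5·[0, 1][1, -1, 2]ᵀ, so take a₁ = [1, -3], b₁ = [2, -2, 1], a₂ = [0, 1], b₂ = [1, -1, 2].
Each slice is an integer combination of E₁ = a₁b₁ᵀ and E₂ = a₂b₂ᵀ: S₀ = −E₁ + 2·E₂, S₁ = −E₁ − 3·E₂, S₂ = −E₁ + 3·E₂; reading off coefficients, c₁ = [-1, -1, -1] and c₂ = [2, -3, 3].
Hence T = [1, -3] ⊗ [2, -2, 1] ⊗ [-1, -1, -1] + [0, 1] ⊗ [1, -1, 2] ⊗ [2, -3, 3], so rank(T) ≤ 2.
These bounds meet, so rank(T) = 2.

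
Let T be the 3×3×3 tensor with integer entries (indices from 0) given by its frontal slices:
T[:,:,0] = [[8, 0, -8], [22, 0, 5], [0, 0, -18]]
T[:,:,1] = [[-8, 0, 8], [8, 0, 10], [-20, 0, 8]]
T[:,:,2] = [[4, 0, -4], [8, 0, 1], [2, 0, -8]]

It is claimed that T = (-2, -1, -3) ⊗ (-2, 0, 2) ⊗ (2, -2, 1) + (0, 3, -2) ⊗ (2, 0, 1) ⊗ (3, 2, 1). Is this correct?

Reconstruct entrywise from the claimed factors. For example, T[0,2,1] = 8 and Σₗ aₗ[0]bₗ[2]cₗ[1] = (-2)·(2)·(-2) + (0)·(1)·(2) = 8; checking all 27 entries, every one matches. The claim holds.

Yes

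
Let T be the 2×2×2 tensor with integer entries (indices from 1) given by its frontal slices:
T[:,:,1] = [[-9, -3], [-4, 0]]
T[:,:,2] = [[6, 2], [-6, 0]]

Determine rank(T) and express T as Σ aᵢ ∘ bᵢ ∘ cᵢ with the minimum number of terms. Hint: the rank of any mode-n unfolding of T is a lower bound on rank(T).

rank(T) = 2

Lower bound: in the mode-1 unfolding of T (rows indexed by i, columns by (j,k)) the 2×2 minor on rows i ∈ {1, 2}, columns (j,k) ∈ {(1,1), (1,2)} is det [[-9, 6], [-4, -6]] = 78 ≠ 0, so that unfolding has rank ≥ 2 and hence rank(T) ≥ 2 (CP rank is at least every unfolding rank, though it can be larger).
Upper bound: with S_k = T[:,:,k], the two rank-1 terms a₁b₁ᵀ, a₂b₂ᵀ are the rank-1 members of the pencil x·S₁ + y·S₂.
det(x·S₁ + y·S₂) is −12·x² − 10·xy + 12·y² = (-2)·(2·x + 3·y)(3·x − 2·y), vanishing at (x:y) = (3:-2) and (2:3).
M₁ = 3·S₁ − 2·S₂ = [[-39, -13], [0, 0]] = (-13)·[1, 0][3, 1]ᵀ and M₂ = 2·S₁ + 3·S₂ = [[0, 0], [-26, 0]] = (-26)·[0, 1][1, 0]ᵀ, so take a₁ = [1, 0], b₁ = [3, 1], a₂ = [0, 1], b₂ = [1, 0].
Each slice is an integer combination of E₁ = a₁b₁ᵀ and E₂ = a₂b₂ᵀ: S₁ = −3·E₁ − 4·E₂, S₂ = 2·E₁ − 6·E₂; reading off coefficients, c₁ = [-3, 2] and c₂ = [-4, -6].
Hence T = [1, 0] ∘ [3, 1] ∘ [-3, 2] + [0, 1] ∘ [1, 0] ∘ [-4, -6], so rank(T) ≤ 2.
These bounds meet, so rank(T) = 2.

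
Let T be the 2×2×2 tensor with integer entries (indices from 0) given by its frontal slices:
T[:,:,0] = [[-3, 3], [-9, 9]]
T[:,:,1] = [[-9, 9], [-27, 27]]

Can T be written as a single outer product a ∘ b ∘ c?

Yes

The mode-1 fibre T[:,0,0] = [-3, -9] gives a = [1, 3] (primitive direction); the mode-2 fibre T[0,:,0] = [-3, 3] gives b = [1, -1]; then c[k] = T[0,0,k] / (a[0]·b[0]) = [-3, -9] / 1 = [-3, -9].
Expanding [1, 3] ∘ [1, -1] ∘ [-3, -9] reproduces all 8 entries of T, so T = [1, 3] ∘ [1, -1] ∘ [-3, -9] and rank(T) ≤ 1.
Equivalently every frontal slice T[:,:,k] is c[k] times the rank-1 matrix [1, 3] ∘ [1, -1]. So T has rank 1 (it is nonzero).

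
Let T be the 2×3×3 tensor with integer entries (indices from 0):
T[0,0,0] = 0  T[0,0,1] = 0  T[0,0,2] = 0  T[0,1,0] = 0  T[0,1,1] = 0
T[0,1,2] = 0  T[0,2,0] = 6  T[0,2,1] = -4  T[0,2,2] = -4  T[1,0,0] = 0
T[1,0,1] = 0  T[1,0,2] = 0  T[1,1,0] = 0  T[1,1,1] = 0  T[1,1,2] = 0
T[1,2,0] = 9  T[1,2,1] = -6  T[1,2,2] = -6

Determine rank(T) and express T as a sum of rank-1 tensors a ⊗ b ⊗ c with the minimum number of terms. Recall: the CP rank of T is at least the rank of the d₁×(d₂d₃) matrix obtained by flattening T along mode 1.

rank(T) = 1

Lower bound: T ≠ 0 (e.g. T[0,2,0] = 6), so rank(T) ≥ 1.
Upper bound: the mode-1 fibre T[:,2,0] = [6, 9] gives a = [2, 3] (primitive direction); the mode-2 fibre T[0,:,0] = [0, 0, 6] gives b = [0, 0, 1]; then c[k] = T[0,2,k] / (a[0]·b[2]) = [6, -4, -4] / 2 = [3, -2, -2].
Expanding [2, 3] ⊗ [0, 0, 1] ⊗ [3, -2, -2] reproduces all 18 entries of T, so T = [2, 3] ⊗ [0, 0, 1] ⊗ [3, -2, -2] and rank(T) ≤ 1.
These bounds meet, so rank(T) = 1.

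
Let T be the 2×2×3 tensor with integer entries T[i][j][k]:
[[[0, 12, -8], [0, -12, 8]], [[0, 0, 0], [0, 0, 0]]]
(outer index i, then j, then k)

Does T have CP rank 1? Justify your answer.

If T = a ⊗ b ⊗ c then every fibre of T is a multiple of the corresponding factor, so read the factors off the fibres through the nonzero entry T[0,0,1] = 12.
The mode-1 fibre T[:,0,1] = [12, 0] gives a = [1, 0] (primitive direction); the mode-2 fibre T[0,:,1] = [12, -12] gives b = [1, -1]; then c[k] = T[0,0,k] / (a[0]·b[0]) = [0, 12, -8] / 1 = [0, 12, -8].
Expanding [1, 0] ⊗ [1, -1] ⊗ [0, 12, -8] reproduces all 12 entries of T, so T = [1, 0] ⊗ [1, -1] ⊗ [0, 12, -8] and rank(T) ≤ 1.
Equivalently every frontal slice T[:,:,k] is c[k] times the rank-1 matrix [1, 0] ⊗ [1, -1]. So T has rank 1 (it is nonzero).

Yes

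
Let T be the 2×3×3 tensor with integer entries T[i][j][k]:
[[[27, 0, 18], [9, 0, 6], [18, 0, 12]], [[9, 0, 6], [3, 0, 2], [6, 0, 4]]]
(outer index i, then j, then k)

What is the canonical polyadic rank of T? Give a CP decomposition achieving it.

rank(T) = 1

Lower bound: T ≠ 0 (e.g. T[0,0,0] = 27), so rank(T) ≥ 1.
Upper bound: if T = a ∘ b ∘ c then every fibre of T is a multiple of the corresponding factor, so read the factors off the fibres through the nonzero entry T[0,0,0] = 27.
The mode-1 fibre T[:,0,0] = [27, 9] gives a = (3, 1) (primitive direction); the mode-2 fibre T[0,:,0] = [27, 9, 18] gives b = (3, 1, 2); then c[k] = T[0,0,k] / (a[0]·b[0]) = [27, 0, 18] / 9 = (3, 0, 2).
Expanding (3, 1) ∘ (3, 1, 2) ∘ (3, 0, 2) reproduces all 18 entries of T, so T = (3, 1) ∘ (3, 1, 2) ∘ (3, 0, 2) and rank(T) ≤ 1.
These bounds meet, so rank(T) = 1.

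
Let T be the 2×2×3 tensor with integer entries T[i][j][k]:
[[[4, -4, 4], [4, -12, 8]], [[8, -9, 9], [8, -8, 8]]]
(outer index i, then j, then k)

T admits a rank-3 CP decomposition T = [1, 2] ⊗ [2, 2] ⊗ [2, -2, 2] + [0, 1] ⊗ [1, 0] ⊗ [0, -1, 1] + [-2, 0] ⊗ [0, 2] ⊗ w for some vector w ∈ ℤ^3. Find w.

Subtract the known terms from T to get the rank-1 residual R = [-2, 0] ⊗ [0, 2] ⊗ w, so R[i,j,k] = a[i]·b[j]·w[k]. Pick indices with nonzero a[0]·b[1] = (-2)·(2) = -4. Only the fibre through (0,1,·) is needed: R[0,1,:] = T[0,1,:] − Σₗ aₗ[0]bₗ[1]cₗ = [4, -12, 8] − (1)·(2)·[2, -2, 2] − (0)·(0)·[0, -1, 1] = [0, -8, 4]. Then w[k] = R[0,1,k] / -4 for each k, giving w = [0, -8, 4] / -4 = [0, 2, -1].

w = [0, 2, -1]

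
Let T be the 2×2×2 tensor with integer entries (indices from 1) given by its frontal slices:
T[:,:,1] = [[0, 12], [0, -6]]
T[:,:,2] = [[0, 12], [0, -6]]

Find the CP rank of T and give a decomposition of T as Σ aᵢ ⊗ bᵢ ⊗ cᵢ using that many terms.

Lower bound: T ≠ 0 (e.g. T[1,2,1] = 12), so rank(T) ≥ 1.
Upper bound: the mode-1 fibre T[:,2,1] = [12, -6] gives a = [2, -1] (primitive direction); the mode-2 fibre T[1,:,1] = [0, 12] gives b = [0, 1]; then c[k] = T[1,2,k] / (a[1]·b[2]) = [12, 12] / 2 = [6, 6].
Expanding [2, -1] ⊗ [0, 1] ⊗ [6, 6] reproduces all 8 entries of T, so T = [2, -1] ⊗ [0, 1] ⊗ [6, 6] and rank(T) ≤ 1.
These bounds meet, so rank(T) = 1.

rank(T) = 1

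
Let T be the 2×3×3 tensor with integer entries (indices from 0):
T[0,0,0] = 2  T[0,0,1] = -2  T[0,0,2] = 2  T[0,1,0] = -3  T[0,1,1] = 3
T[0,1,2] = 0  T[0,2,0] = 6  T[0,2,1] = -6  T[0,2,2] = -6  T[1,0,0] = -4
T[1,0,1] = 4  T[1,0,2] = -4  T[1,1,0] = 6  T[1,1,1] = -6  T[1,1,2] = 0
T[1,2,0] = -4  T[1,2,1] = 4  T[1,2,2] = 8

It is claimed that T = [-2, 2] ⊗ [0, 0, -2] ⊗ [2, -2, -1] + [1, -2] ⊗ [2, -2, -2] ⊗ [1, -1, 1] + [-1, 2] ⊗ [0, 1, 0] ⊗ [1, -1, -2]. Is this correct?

Reconstruct entrywise from the claimed factors. For example, T[0,0,2] = 2 and Σₗ aₗ[0]bₗ[0]cₗ[2] = (-2)·(0)·(-1) + (1)·(2)·(1) + (-1)·(0)·(-2) = 2; checking all 18 entries, every one matches. The claim holds.

Yes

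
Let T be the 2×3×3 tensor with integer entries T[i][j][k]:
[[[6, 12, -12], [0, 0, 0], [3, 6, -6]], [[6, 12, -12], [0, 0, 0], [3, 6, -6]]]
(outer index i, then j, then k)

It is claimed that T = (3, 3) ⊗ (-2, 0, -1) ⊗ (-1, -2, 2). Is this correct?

Yes

Reconstruct entrywise from the claimed factors. For example, T[0,2,2] = -6 and Σₗ aₗ[0]bₗ[2]cₗ[2] = (3)·(-1)·(2) = -6; checking all 18 entries, every one matches. The claim holds.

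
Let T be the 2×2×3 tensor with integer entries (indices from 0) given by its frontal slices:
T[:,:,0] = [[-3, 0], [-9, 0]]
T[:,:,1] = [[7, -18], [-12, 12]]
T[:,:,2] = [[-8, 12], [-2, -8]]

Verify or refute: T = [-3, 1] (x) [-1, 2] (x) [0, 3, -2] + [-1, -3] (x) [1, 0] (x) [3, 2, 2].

Reconstruct entry (1,0,1) from the claimed factors: Σₗ aₗ[1]bₗ[0]cₗ[1] = (1)·(-1)·(3) + (-3)·(1)·(2) = -9, but T[1,0,1] = -12. The claim is false.

No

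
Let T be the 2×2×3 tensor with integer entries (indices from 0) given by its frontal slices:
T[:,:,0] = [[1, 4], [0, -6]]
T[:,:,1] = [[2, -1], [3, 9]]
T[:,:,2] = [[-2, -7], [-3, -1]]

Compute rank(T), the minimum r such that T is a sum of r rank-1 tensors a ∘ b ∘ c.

3

Lower bound: the mode-3 unfolding of T (rows indexed by k, columns by (i,j) = (0,0), (0,1), (1,0), (1,1)) is [[1, 4, 0, -6], [2, -1, 3, 9], [-2, -7, -3, -1]].
There the 3×3 minor on rows k ∈ {0, 1, 2}, columns (i,j) ∈ {(0,0), (0,1), (1,0)} is det [[1, 4, 0], [2, -1, 3], [-2, -7, -3]] = 24 ≠ 0, so this unfolding has rank ≥ 3; CP rank is at least every unfolding rank, so rank(T) ≥ 3. (This is only a lower bound: in general the CP rank may exceed every unfolding rank, so we still need to exhibit 3 rank-1 terms summing to T.)
Upper bound: T is a sum of 3 rank-1 terms, T = [1, -1] ∘ [0, 1] ∘ [4, -4, -4] + [1, 1] ∘ [1, 1] ∘ [2, 1, -1] + [1, 2] ∘ [1, 2] ∘ [-1, 1, -1] (written with every a and b primitive with positive leading entry and the scale carried by c; CP decompositions are not unique, and this one is verified by expanding entrywise), so rank(T) ≤ 3.
These bounds meet, so rank(T) = 3.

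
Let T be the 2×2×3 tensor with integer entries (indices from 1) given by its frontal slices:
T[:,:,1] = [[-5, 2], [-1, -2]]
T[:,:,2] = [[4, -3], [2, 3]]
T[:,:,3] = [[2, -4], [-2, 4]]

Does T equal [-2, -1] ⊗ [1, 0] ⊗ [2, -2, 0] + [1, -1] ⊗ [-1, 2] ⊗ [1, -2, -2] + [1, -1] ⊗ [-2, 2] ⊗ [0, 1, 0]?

Reconstruct entry (1,2,2) from the claimed factors: Σₗ aₗ[1]bₗ[2]cₗ[2] = (-2)·(0)·(-2) + (1)·(2)·(-2) + (1)·(2)·(1) = -2, but T[1,2,2] = -3. The claim is false.

No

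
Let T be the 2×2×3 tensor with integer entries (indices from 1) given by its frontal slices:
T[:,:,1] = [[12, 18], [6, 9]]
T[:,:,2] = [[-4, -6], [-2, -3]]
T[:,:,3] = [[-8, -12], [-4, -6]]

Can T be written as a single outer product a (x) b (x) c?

If T = a (x) b (x) c then every fibre of T is a multiple of the corresponding factor, so read the factors off the fibres through the nonzero entry T[1,1,1] = 12.
The mode-1 fibre T[:,1,1] = [12, 6] gives a = [2, 1] (primitive direction); the mode-2 fibre T[1,:,1] = [12, 18] gives b = [2, 3]; then c[k] = T[1,1,k] / (a[1]·b[1]) = [12, -4, -8] / 4 = [3, -1, -2].
Expanding [2, 1] (x) [2, 3] (x) [3, -1, -2] reproduces all 12 entries of T, so T = [2, 1] (x) [2, 3] (x) [3, -1, -2] and rank(T) ≤ 1.
Equivalently every frontal slice T[:,:,k] is c[k] times the rank-1 matrix [2, 1] (x) [2, 3]. So T has rank 1 (it is nonzero).

Yes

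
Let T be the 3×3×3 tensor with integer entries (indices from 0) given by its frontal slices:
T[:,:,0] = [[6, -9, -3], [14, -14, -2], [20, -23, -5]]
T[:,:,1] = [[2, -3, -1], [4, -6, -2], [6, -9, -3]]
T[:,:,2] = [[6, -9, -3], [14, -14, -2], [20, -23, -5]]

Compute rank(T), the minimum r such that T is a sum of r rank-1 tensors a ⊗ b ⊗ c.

2

Lower bound: in the mode-3 unfolding of T (rows indexed by k, columns by (i,j)) the 2×2 minor on rows k ∈ {0, 1}, columns (i,j) ∈ {(0,0), (1,0)} is det [[6, 14], [2, 4]] = -4 ≠ 0, so that unfolding has rank ≥ 2 and hence rank(T) ≥ 2 (CP rank is at least every unfolding rank, though it can be larger).
Upper bound: with S_k = T[:,:,k], the two rank-1 terms a₁b₁ᵀ, a₂b₂ᵀ are the rank-1 members of the pencil x·S₀ + y·S₁.
The 2×2 minor of x·S₀ + y·S₁ on rows {0,1}, columns {0,1} is 42·x² + 14·xy = 14·(3·x + y)(x), vanishing at (x:y) = (1:-3) and (0:1).
M₁ = S₀ − 3·S₁ = [[0, 0, 0], [2, 4, 4], [2, 4, 4]] = 2·[0, 1, 1][1, 2, 2]ᵀ and M₂ = S₁ = [[2, -3, -1], [4, -6, -2], [6, -9, -3]] = [1, 2, 3][2, -3, -1]ᵀ, so take a₁ = [0, 1, 1], b₁ = [1, 2, 2], a₂ = [1, 2, 3], b₂ = [2, -3, -1].
Each slice is an integer combination of E₁ = a₁b₁ᵀ and E₂ = a₂b₂ᵀ: S₀ = 2·E₁ + 3·E₂, S₁ = E₂, S₂ = 2·E₁ + 3·E₂; reading off coefficients, c₁ = [2, 0, 2] and c₂ = [3, 1, 3].
Hence T = [0, 1, 1] ⊗ [1, 2, 2] ⊗ [2, 0, 2] + [1, 2, 3] ⊗ [2, -3, -1] ⊗ [3, 1, 3], so rank(T) ≤ 2.
These bounds meet, so rank(T) = 2.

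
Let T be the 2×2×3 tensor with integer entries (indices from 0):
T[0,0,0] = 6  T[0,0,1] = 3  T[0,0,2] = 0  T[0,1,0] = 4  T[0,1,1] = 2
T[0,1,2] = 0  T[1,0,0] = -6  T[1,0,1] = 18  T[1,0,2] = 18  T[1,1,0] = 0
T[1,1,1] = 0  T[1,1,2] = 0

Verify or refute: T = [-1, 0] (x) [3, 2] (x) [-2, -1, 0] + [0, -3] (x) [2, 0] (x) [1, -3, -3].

Reconstruct entrywise from the claimed factors. For example, T[1,1,2] = 0 and Σₗ aₗ[1]bₗ[1]cₗ[2] = (0)·(2)·(0) + (-3)·(0)·(-3) = 0; checking all 12 entries, every one matches. The claim holds.

Yes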